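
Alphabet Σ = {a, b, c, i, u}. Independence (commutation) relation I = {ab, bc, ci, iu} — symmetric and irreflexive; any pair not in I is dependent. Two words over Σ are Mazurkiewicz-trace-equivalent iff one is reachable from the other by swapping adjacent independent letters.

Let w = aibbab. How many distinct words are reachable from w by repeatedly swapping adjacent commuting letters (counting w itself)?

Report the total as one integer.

#0=a has no predecessor
#1=i depends on [0:a]
#2=b depends on [1:i]
#3=b depends on [2:b]
#4=a depends on [1:i]
#5=b depends on [3:b]
sources: [0:a]
N(rest) = Σ N(rest − s) over sources s of rest; N(one piece) = 1:
  size 1 → [4]=1  [5]=1
  size 2 → [3,5]=1  [4,5]=2
  size 3 → [2,3,5]=1  [3,4,5]=3
  size 4 → [2,3,4,5]=4
  first=0(a) contributes 4

4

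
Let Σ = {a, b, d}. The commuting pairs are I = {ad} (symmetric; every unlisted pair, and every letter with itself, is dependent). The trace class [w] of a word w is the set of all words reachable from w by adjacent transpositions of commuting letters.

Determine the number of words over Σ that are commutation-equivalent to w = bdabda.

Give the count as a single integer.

0(b) covers ∅
1(d) covers 0:b
2(a) covers 0:b
3(b) covers 1:d, 2:a
4(d) covers 3:b
5(a) covers 3:b
floor of heap: 0:b
completions by unplaced set U, small U first (add the entries for U minus each lowest piece of U):
  |U|=1: {4}:1  {5}:1
  |U|=2: {4,5}:2
  |U|=3: {3,4,5}:2
  |U|=4: {1,3,4,5}:2  {2,3,4,5}:2
  start at 0(b): 4

4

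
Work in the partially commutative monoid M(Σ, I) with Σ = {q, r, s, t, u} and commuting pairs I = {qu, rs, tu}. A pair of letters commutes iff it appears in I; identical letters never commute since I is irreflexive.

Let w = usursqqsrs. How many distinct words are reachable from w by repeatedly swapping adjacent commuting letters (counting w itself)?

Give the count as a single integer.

6

drop 0:u onto floor
drop 1:s onto {0:u}
drop 2:u onto {1:s}
drop 3:r onto {2:u}
drop 4:s onto {2:u}
drop 5:q onto {3:r, 4:s}
drop 6:q onto {5:q}
drop 7:s onto {6:q}
drop 8:r onto {6:q}
drop 9:s onto {7:s}
ground layer = {0:u}
drop-orders for the pieces not yet dropped (sum over which currently-grounded one goes next):
  1 to go: {8} 1  {9} 1
  2 to go: {7,9} 1  {8,9} 2
  3 to go: {7,8,9} 3
  4 to go: {6,7,8,9} 3
  5 to go: {5,6,7,8,9} 3
  6 to go: {3,5,6,7,8,9} 3  {4,5,6,7,8,9} 3
  7 to go: {3,4,5,6,7,8,9} 6
  8 to go: {2,3,4,5,6,7,8,9} 6
  if 0:u drops first: 6 orders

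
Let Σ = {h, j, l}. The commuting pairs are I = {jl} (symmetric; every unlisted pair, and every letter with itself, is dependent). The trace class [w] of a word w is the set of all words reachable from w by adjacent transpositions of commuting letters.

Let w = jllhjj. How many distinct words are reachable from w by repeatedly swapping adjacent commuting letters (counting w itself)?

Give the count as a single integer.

#0=j has no predecessor
#1=l has no predecessor
#2=l depends on [1:l]
#3=h depends on [0:j, 2:l]
#4=j depends on [3:h]
#5=j depends on [4:j]
sources: [0:j, 1:l]
N(rest) = Σ N(rest − s) over sources s of rest; N(one piece) = 1:
  size 1 → [5]=1
  size 2 → [4,5]=1
  size 3 → [3,4,5]=1
  size 4 → [0,3,4,5]=1  [2,3,4,5]=1
  first=0(j) contributes 1
  first=1(l) contributes 2
|[w]| = 3

3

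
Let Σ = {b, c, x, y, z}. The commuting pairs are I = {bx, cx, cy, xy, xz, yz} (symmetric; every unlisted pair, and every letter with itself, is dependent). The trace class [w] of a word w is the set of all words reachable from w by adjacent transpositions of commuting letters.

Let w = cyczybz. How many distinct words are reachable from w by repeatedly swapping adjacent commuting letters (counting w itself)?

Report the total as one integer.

drop 0:c onto floor
drop 1:y onto floor
drop 2:c onto {0:c}
drop 3:z onto {2:c}
drop 4:y onto {1:y}
drop 5:b onto {3:z, 4:y}
drop 6:z onto {5:b}
ground layer = {0:c, 1:y}
drop-orders for the pieces not yet dropped (sum over which currently-grounded one goes next):
  1 to go: {6} 1
  2 to go: {5,6} 1
  3 to go: {3,5,6} 1  {4,5,6} 1
  4 to go: {1,4,5,6} 1  {2,3,5,6} 1  {3,4,5,6} 2
  5 to go: {0,2,3,5,6} 1  {1,3,4,5,6} 3  {2,3,4,5,6} 3
  if 0:c drops first: 6 orders
  if 1:y drops first: 4 orders
heap linearizations: 10

10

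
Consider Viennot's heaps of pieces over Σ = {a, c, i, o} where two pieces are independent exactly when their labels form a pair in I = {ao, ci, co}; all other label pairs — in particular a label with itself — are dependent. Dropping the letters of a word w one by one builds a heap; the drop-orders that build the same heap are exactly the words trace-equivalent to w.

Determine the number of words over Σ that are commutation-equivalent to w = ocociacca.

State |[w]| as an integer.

0(o) covers ∅
1(c) covers ∅
2(o) covers 0:o
3(c) covers 1:c
4(i) covers 2:o
5(a) covers 3:c, 4:i
6(c) covers 5:a
7(c) covers 6:c
8(a) covers 7:c
floor of heap: 0:o, 1:c
completions by unplaced set U, small U first (add the entries for U minus each lowest piece of U):
  |U|=1: {8}:1
  |U|=2: {7,8}:1
  |U|=3: {6,7,8}:1
  |U|=4: {5,6,7,8}:1
  |U|=5: {3,5,6,7,8}:1  {4,5,6,7,8}:1
  |U|=6: {1,3,5,6,7,8}:1  {2,4,5,6,7,8}:1  {3,4,5,6,7,8}:2
  |U|=7: {0,2,4,5,6,7,8}:1  {1,3,4,5,6,7,8}:3  {2,3,4,5,6,7,8}:3
  start at 0(o): 6
  start at 1(c): 4
sum over floor = 10

10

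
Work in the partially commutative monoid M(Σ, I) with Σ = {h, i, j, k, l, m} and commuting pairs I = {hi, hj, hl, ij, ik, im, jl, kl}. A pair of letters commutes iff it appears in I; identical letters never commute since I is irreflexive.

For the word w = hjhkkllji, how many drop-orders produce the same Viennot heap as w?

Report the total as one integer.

#0=h has no predecessor
#1=j has no predecessor
#2=h depends on [0:h]
#3=k depends on [1:j, 2:h]
#4=k depends on [3:k]
#5=l has no predecessor
#6=l depends on [5:l]
#7=j depends on [4:k]
#8=i depends on [6:l]
sources: [0:h, 1:j, 5:l]
N(rest) = Σ N(rest − s) over sources s of rest; N(one piece) = 1:
  size 1 → [7]=1  [8]=1
  size 2 → [4,7]=1  [6,8]=1  [7,8]=2
  size 3 → [3,4,7]=1  [4,7,8]=3  [5,6,8]=1  [6,7,8]=3
  size 4 → [1,3,4,7]=1  [2,3,4,7]=1  [3,4,7,8]=4  [4,6,7,8]=6  [5,6,7,8]=4
  size 5 → [0,2,3,4,7]=1  [1,2,3,4,7]=2  [1,3,4,7,8]=5  [2,3,4,7,8]=5  [3,4,6,7,8]=10  [4,5,6,7,8]=10
  size 6 → [0,1,2,3,4,7]=3  [0,2,3,4,7,8]=6  [1,2,3,4,7,8]=12  [1,3,4,6,7,8]=15  [2,3,4,6,7,8]=15  [3,4,5,6,7,8]=20
  size 7 → [0,1,2,3,4,7,8]=21  [0,2,3,4,6,7,8]=21  [1,2,3,4,6,7,8]=42  [1,3,4,5,6,7,8]=35  [2,3,4,5,6,7,8]=35
  first=0(h) contributes 112
  first=1(j) contributes 56
  first=5(l) contributes 84
|[w]| = 252

252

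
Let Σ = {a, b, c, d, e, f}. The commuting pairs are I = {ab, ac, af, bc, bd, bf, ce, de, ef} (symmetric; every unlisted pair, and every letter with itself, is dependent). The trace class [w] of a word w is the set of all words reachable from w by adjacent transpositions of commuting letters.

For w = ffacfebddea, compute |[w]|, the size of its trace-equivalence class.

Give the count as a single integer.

205

0(f) covers ∅
1(f) covers 0:f
2(a) covers ∅
3(c) covers 1:f
4(f) covers 3:c
5(e) covers 2:a
6(b) covers 5:e
7(d) covers 2:a, 4:f
8(d) covers 7:d
9(e) covers 6:b
10(a) covers 8:d, 9:e
floor of heap: 0:f, 2:a
completions by unplaced set U, small U first (add the entries for U minus each lowest piece of U):
  |U|=1: {10}:1
  |U|=2: {8,10}:1  {9,10}:1
  |U|=3: {6,9,10}:1  {7,8,10}:1  {8,9,10}:2
  |U|=4: {4,7,8,10}:1  {5,6,9,10}:1  {6,8,9,10}:3  {7,8,9,10}:3
  |U|=5: {3,4,7,8,10}:1  {4,7,8,9,10}:4  {5,6,8,9,10}:4  {6,7,8,9,10}:6
  |U|=6: {1,3,4,7,8,10}:1  {3,4,7,8,9,10}:5  {4,6,7,8,9,10}:10  {5,6,7,8,9,10}:10
  |U|=7: {0,1,3,4,7,8,10}:1  {1,3,4,7,8,9,10}:6  {2,5,6,7,8,9,10}:10  {3,4,6,7,8,9,10}:15  {4,5,6,7,8,9,10}:20
  |U|=8: {0,1,3,4,7,8,9,10}:7  {1,3,4,6,7,8,9,10}:21  {2,4,5,6,7,8,9,10}:30  {3,4,5,6,7,8,9,10}:35
  |U|=9: {0,1,3,4,6,7,8,9,10}:28  {1,3,4,5,6,7,8,9,10}:56  {2,3,4,5,6,7,8,9,10}:65
  start at 0(f): 121
  start at 2(a): 84
sum over floor = 205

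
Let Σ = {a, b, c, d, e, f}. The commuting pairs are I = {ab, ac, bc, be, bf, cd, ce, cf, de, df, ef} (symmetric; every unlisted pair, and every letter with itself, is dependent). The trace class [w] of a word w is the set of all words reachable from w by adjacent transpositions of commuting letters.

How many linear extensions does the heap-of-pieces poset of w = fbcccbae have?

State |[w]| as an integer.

560

#0=f has no predecessor
#1=b has no predecessor
#2=c has no predecessor
#3=c depends on [2:c]
#4=c depends on [3:c]
#5=b depends on [1:b]
#6=a depends on [0:f]
#7=e depends on [6:a]
sources: [0:f, 1:b, 2:c]
N(rest) = Σ N(rest − s) over sources s of rest; N(one piece) = 1:
  size 1 → [4]=1  [5]=1  [7]=1
  size 2 → [1,5]=1  [3,4]=1  [4,5]=2  [4,7]=2  [5,7]=2  [6,7]=1
  size 3 → [0,6,7]=1  [1,4,5]=3  [1,5,7]=3  [2,3,4]=1  [3,4,5]=3  [3,4,7]=3  [4,5,7]=6  [4,6,7]=3  [5,6,7]=3
  size 4 → [0,4,6,7]=4  [0,5,6,7]=4  [1,3,4,5]=6  [1,4,5,7]=12  [1,5,6,7]=6  [2,3,4,5]=4  [2,3,4,7]=4  [3,4,5,7]=12  [3,4,6,7]=6  [4,5,6,7]=12
  size 5 → [0,1,5,6,7]=10  [0,3,4,6,7]=10  [0,4,5,6,7]=20  [1,2,3,4,5]=10  [1,3,4,5,7]=30  [1,4,5,6,7]=30  [2,3,4,5,7]=20  [2,3,4,6,7]=10  [3,4,5,6,7]=30
  size 6 → [0,1,4,5,6,7]=60  [0,2,3,4,6,7]=20  [0,3,4,5,6,7]=60  [1,2,3,4,5,7]=60  [1,3,4,5,6,7]=90  [2,3,4,5,6,7]=60
  first=0(f) contributes 210
  first=1(b) contributes 140
  first=2(c) contributes 210
|[w]| = 560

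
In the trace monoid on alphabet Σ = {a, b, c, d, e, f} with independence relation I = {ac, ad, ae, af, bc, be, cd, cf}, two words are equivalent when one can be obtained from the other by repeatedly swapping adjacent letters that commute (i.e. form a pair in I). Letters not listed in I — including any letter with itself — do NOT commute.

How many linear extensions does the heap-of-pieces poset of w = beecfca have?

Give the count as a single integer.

53

#0=b has no predecessor
#1=e has no predecessor
#2=e depends on [1:e]
#3=c depends on [2:e]
#4=f depends on [0:b, 2:e]
#5=c depends on [3:c]
#6=a depends on [0:b]
sources: [0:b, 1:e]
N(rest) = Σ N(rest − s) over sources s of rest; N(one piece) = 1:
  size 1 → [4]=1  [5]=1  [6]=1
  size 2 → [3,5]=1  [4,5]=2  [4,6]=2  [5,6]=2
  size 3 → [0,4,6]=2  [3,4,5]=3  [3,5,6]=3  [4,5,6]=6
  size 4 → [0,4,5,6]=8  [2,3,4,5]=3  [3,4,5,6]=12
  size 5 → [0,3,4,5,6]=20  [1,2,3,4,5]=3  [2,3,4,5,6]=15
  first=0(b) contributes 18
  first=1(e) contributes 35
|[w]| = 53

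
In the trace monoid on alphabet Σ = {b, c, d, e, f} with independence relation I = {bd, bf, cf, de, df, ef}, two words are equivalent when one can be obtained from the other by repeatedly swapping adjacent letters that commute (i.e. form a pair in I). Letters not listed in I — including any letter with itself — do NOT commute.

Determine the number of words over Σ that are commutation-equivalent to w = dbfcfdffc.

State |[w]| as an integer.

252

#0=d has no predecessor
#1=b has no predecessor
#2=f has no predecessor
#3=c depends on [0:d, 1:b]
#4=f depends on [2:f]
#5=d depends on [3:c]
#6=f depends on [4:f]
#7=f depends on [6:f]
#8=c depends on [5:d]
sources: [0:d, 1:b, 2:f]
N(rest) = Σ N(rest − s) over sources s of rest; N(one piece) = 1:
  size 1 → [7]=1  [8]=1
  size 2 → [5,8]=1  [6,7]=1  [7,8]=2
  size 3 → [3,5,8]=1  [4,6,7]=1  [5,7,8]=3  [6,7,8]=3
  size 4 → [0,3,5,8]=1  [1,3,5,8]=1  [2,4,6,7]=1  [3,5,7,8]=4  [4,6,7,8]=4  [5,6,7,8]=6
  size 5 → [0,1,3,5,8]=2  [0,3,5,7,8]=5  [1,3,5,7,8]=5  [2,4,6,7,8]=5  [3,5,6,7,8]=10  [4,5,6,7,8]=10
  size 6 → [0,1,3,5,7,8]=12  [0,3,5,6,7,8]=15  [1,3,5,6,7,8]=15  [2,4,5,6,7,8]=15  [3,4,5,6,7,8]=20
  size 7 → [0,1,3,5,6,7,8]=42  [0,3,4,5,6,7,8]=35  [1,3,4,5,6,7,8]=35  [2,3,4,5,6,7,8]=35
  first=0(d) contributes 70
  first=1(b) contributes 70
  first=2(f) contributes 112
|[w]| = 252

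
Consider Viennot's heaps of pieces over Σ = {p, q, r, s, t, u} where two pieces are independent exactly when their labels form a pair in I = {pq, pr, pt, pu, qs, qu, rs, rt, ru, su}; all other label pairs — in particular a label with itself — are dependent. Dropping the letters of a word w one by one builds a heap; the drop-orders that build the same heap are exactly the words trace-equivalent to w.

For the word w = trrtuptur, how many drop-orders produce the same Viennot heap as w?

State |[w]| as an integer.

504

#0=t has no predecessor
#1=r has no predecessor
#2=r depends on [1:r]
#3=t depends on [0:t]
#4=u depends on [3:t]
#5=p has no predecessor
#6=t depends on [4:u]
#7=u depends on [6:t]
#8=r depends on [2:r]
sources: [0:t, 1:r, 5:p]
N(rest) = Σ N(rest − s) over sources s of rest; N(one piece) = 1:
  size 1 → [5]=1  [7]=1  [8]=1
  size 2 → [2,8]=1  [5,7]=2  [5,8]=2  [6,7]=1  [7,8]=2
  size 3 → [1,2,8]=1  [2,5,8]=3  [2,7,8]=3  [4,6,7]=1  [5,6,7]=3  [5,7,8]=6  [6,7,8]=3
  size 4 → [1,2,5,8]=4  [1,2,7,8]=4  [2,5,7,8]=12  [2,6,7,8]=6  [3,4,6,7]=1  [4,5,6,7]=4  [4,6,7,8]=4  [5,6,7,8]=12
  size 5 → [0,3,4,6,7]=1  [1,2,5,7,8]=20  [1,2,6,7,8]=10  [2,4,6,7,8]=10  [2,5,6,7,8]=30  [3,4,5,6,7]=5  [3,4,6,7,8]=5  [4,5,6,7,8]=20
  size 6 → [0,3,4,5,6,7]=6  [0,3,4,6,7,8]=6  [1,2,4,6,7,8]=20  [1,2,5,6,7,8]=60  [2,3,4,6,7,8]=15  [2,4,5,6,7,8]=60  [3,4,5,6,7,8]=30
  size 7 → [0,2,3,4,6,7,8]=21  [0,3,4,5,6,7,8]=42  [1,2,3,4,6,7,8]=35  [1,2,4,5,6,7,8]=140  [2,3,4,5,6,7,8]=105
  first=0(t) contributes 280
  first=1(r) contributes 168
  first=5(p) contributes 56
|[w]| = 504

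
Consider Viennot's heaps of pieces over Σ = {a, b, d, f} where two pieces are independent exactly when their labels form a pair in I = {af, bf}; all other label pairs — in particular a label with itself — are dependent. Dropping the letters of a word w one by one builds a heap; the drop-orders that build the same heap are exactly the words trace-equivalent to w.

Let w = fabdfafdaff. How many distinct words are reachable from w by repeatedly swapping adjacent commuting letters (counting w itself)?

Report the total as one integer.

drop 0:f onto floor
drop 1:a onto floor
drop 2:b onto {1:a}
drop 3:d onto {0:f, 2:b}
drop 4:f onto {3:d}
drop 5:a onto {3:d}
drop 6:f onto {4:f}
drop 7:d onto {5:a, 6:f}
drop 8:a onto {7:d}
drop 9:f onto {7:d}
drop 10:f onto {9:f}
ground layer = {0:f, 1:a}
drop-orders for the pieces not yet dropped (sum over which currently-grounded one goes next):
  1 to go: {8} 1  {10} 1
  2 to go: {8,10} 2  {9,10} 1
  3 to go: {8,9,10} 3
  4 to go: {7,8,9,10} 3
  5 to go: {5,7,8,9,10} 3  {6,7,8,9,10} 3
  6 to go: {4,6,7,8,9,10} 3  {5,6,7,8,9,10} 6
  7 to go: {4,5,6,7,8,9,10} 9
  8 to go: {3,4,5,6,7,8,9,10} 9
  9 to go: {0,3,4,5,6,7,8,9,10} 9  {2,3,4,5,6,7,8,9,10} 9
  if 0:f drops first: 9 orders
  if 1:a drops first: 18 orders
heap linearizations: 27

27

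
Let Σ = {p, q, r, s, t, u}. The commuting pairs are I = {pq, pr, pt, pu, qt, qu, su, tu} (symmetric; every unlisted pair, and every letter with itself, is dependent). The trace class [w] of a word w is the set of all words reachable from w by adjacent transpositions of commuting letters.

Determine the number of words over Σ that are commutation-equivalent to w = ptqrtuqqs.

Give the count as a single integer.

234

piece 0:p — minimal
piece 1:t — minimal
piece 2:q — minimal
piece 3:r rests on {1:t, 2:q}
piece 4:t rests on {3:r}
piece 5:u rests on {3:r}
piece 6:q rests on {3:r}
piece 7:q rests on {6:q}
piece 8:s rests on {0:p, 4:t, 7:q}
minimal pieces: {0:p, 1:t, 2:q}
ways to finish when only these pieces remain (= sum over removing one remaining piece with nothing left below it):
  1 left: {5}→1  {8}→1
  2 left: {0,8}→1  {4,8}→1  {5,8}→2  {7,8}→1
  3 left: {0,4,8}→2  {0,5,8}→3  {0,7,8}→2  {4,5,8}→3  {4,7,8}→2  {5,7,8}→3  {6,7,8}→1
  4 left: {0,4,5,8}→8  {0,4,7,8}→6  {0,5,7,8}→8  {0,6,7,8}→3  {4,5,7,8}→8  {4,6,7,8}→3  {5,6,7,8}→4
  5 left: {0,4,5,7,8}→30  {0,4,6,7,8}→12  {0,5,6,7,8}→15  {4,5,6,7,8}→15
  6 left: {0,4,5,6,7,8}→72  {3,4,5,6,7,8}→15
  7 left: {0,3,4,5,6,7,8}→87  {1,3,4,5,6,7,8}→15  {2,3,4,5,6,7,8}→15
  placing 0:p first → 30 extensions
  placing 1:t first → 102 extensions
  placing 2:q first → 102 extensions
total linear extensions = 234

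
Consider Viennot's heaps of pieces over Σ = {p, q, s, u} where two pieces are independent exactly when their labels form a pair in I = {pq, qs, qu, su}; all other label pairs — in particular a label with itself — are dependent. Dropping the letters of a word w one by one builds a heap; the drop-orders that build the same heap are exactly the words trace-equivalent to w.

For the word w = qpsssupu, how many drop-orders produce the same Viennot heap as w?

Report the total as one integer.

drop 0:q onto floor
drop 1:p onto floor
drop 2:s onto {1:p}
drop 3:s onto {2:s}
drop 4:s onto {3:s}
drop 5:u onto {1:p}
drop 6:p onto {4:s, 5:u}
drop 7:u onto {6:p}
ground layer = {0:q, 1:p}
drop-orders for the pieces not yet dropped (sum over which currently-grounded one goes next):
  1 to go: {0} 1  {7} 1
  2 to go: {0,7} 2  {6,7} 1
  3 to go: {0,6,7} 3  {4,6,7} 1  {5,6,7} 1
  4 to go: {0,4,6,7} 4  {0,5,6,7} 4  {3,4,6,7} 1  {4,5,6,7} 2
  5 to go: {0,3,4,6,7} 5  {0,4,5,6,7} 10  {2,3,4,6,7} 1  {3,4,5,6,7} 3
  6 to go: {0,2,3,4,6,7} 6  {0,3,4,5,6,7} 18  {2,3,4,5,6,7} 4
  if 0:q drops first: 4 orders
  if 1:p drops first: 28 orders
heap linearizations: 32

32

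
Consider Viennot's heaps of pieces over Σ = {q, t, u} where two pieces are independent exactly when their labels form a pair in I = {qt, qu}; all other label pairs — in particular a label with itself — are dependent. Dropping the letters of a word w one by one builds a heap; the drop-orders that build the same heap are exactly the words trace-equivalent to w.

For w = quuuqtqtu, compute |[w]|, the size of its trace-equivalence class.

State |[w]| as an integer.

#0=q has no predecessor
#1=u has no predecessor
#2=u depends on [1:u]
#3=u depends on [2:u]
#4=q depends on [0:q]
#5=t depends on [3:u]
#6=q depends on [4:q]
#7=t depends on [5:t]
#8=u depends on [7:t]
sources: [0:q, 1:u]
N(rest) = Σ N(rest − s) over sources s of rest; N(one piece) = 1:
  size 1 → [6]=1  [8]=1
  size 2 → [4,6]=1  [6,8]=2  [7,8]=1
  size 3 → [0,4,6]=1  [4,6,8]=3  [5,7,8]=1  [6,7,8]=3
  size 4 → [0,4,6,8]=4  [3,5,7,8]=1  [4,6,7,8]=6  [5,6,7,8]=4
  size 5 → [0,4,6,7,8]=10  [2,3,5,7,8]=1  [3,5,6,7,8]=5  [4,5,6,7,8]=10
  size 6 → [0,4,5,6,7,8]=20  [1,2,3,5,7,8]=1  [2,3,5,6,7,8]=6  [3,4,5,6,7,8]=15
  size 7 → [0,3,4,5,6,7,8]=35  [1,2,3,5,6,7,8]=7  [2,3,4,5,6,7,8]=21
  first=0(q) contributes 28
  first=1(u) contributes 56
|[w]| = 84

84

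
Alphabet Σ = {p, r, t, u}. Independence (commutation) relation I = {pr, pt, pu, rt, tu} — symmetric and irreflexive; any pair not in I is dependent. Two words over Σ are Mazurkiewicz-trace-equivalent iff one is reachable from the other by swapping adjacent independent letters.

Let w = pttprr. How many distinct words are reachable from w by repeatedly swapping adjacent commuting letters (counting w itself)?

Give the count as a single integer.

90

#0=p has no predecessor
#1=t has no predecessor
#2=t depends on [1:t]
#3=p depends on [0:p]
#4=r has no predecessor
#5=r depends on [4:r]
sources: [0:p, 1:t, 4:r]
N(rest) = Σ N(rest − s) over sources s of rest; N(one piece) = 1:
  size 1 → [2]=1  [3]=1  [5]=1
  size 2 → [0,3]=1  [1,2]=1  [2,3]=2  [2,5]=2  [3,5]=2  [4,5]=1
  size 3 → [0,2,3]=3  [0,3,5]=3  [1,2,3]=3  [1,2,5]=3  [2,3,5]=6  [2,4,5]=3  [3,4,5]=3
  size 4 → [0,1,2,3]=6  [0,2,3,5]=12  [0,3,4,5]=6  [1,2,3,5]=12  [1,2,4,5]=6  [2,3,4,5]=12
  first=0(p) contributes 30
  first=1(t) contributes 30
  first=4(r) contributes 30
|[w]| = 90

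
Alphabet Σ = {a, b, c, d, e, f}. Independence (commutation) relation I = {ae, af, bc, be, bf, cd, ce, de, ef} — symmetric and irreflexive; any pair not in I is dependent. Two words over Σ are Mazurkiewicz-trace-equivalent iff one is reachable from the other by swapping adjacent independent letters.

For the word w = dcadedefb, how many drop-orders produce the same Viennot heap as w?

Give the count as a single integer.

144

piece 0:d — minimal
piece 1:c — minimal
piece 2:a rests on {0:d, 1:c}
piece 3:d rests on {2:a}
piece 4:e — minimal
piece 5:d rests on {3:d}
piece 6:e rests on {4:e}
piece 7:f rests on {5:d}
piece 8:b rests on {5:d}
minimal pieces: {0:d, 1:c, 4:e}
ways to finish when only these pieces remain (= sum over removing one remaining piece with nothing left below it):
  1 left: {6}→1  {7}→1  {8}→1
  2 left: {4,6}→1  {6,7}→2  {6,8}→2  {7,8}→2
  3 left: {4,6,7}→3  {4,6,8}→3  {5,7,8}→2  {6,7,8}→6
  4 left: {3,5,7,8}→2  {4,6,7,8}→12  {5,6,7,8}→8
  5 left: {2,3,5,7,8}→2  {3,5,6,7,8}→10  {4,5,6,7,8}→20
  6 left: {0,2,3,5,7,8}→2  {1,2,3,5,7,8}→2  {2,3,5,6,7,8}→12  {3,4,5,6,7,8}→30
  7 left: {0,1,2,3,5,7,8}→4  {0,2,3,5,6,7,8}→14  {1,2,3,5,6,7,8}→14  {2,3,4,5,6,7,8}→42
  placing 0:d first → 56 extensions
  placing 1:c first → 56 extensions
  placing 4:e first → 32 extensions
total linear extensions = 144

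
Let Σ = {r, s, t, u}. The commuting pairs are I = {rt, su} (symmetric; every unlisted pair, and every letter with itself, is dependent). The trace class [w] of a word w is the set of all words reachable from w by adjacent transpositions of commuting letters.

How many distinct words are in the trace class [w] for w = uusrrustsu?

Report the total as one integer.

0(u) covers ∅
1(u) covers 0:u
2(s) covers ∅
3(r) covers 1:u, 2:s
4(r) covers 3:r
5(u) covers 4:r
6(s) covers 4:r
7(t) covers 5:u, 6:s
8(s) covers 7:t
9(u) covers 7:t
floor of heap: 0:u, 2:s
completions by unplaced set U, small U first (add the entries for U minus each lowest piece of U):
  |U|=1: {8}:1  {9}:1
  |U|=2: {8,9}:2
  |U|=3: {7,8,9}:2
  |U|=4: {5,7,8,9}:2  {6,7,8,9}:2
  |U|=5: {5,6,7,8,9}:4
  |U|=6: {4,5,6,7,8,9}:4
  |U|=7: {3,4,5,6,7,8,9}:4
  |U|=8: {1,3,4,5,6,7,8,9}:4  {2,3,4,5,6,7,8,9}:4
  start at 0(u): 8
  start at 2(s): 4
sum over floor = 12

12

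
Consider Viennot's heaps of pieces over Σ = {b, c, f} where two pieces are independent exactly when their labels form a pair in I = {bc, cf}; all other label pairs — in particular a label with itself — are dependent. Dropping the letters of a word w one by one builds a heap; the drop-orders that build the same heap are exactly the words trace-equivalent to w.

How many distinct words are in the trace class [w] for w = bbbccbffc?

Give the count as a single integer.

84

piece 0:b — minimal
piece 1:b rests on {0:b}
piece 2:b rests on {1:b}
piece 3:c — minimal
piece 4:c rests on {3:c}
piece 5:b rests on {2:b}
piece 6:f rests on {5:b}
piece 7:f rests on {6:f}
piece 8:c rests on {4:c}
minimal pieces: {0:b, 3:c}
ways to finish when only these pieces remain (= sum over removing one remaining piece with nothing left below it):
  1 left: {7}→1  {8}→1
  2 left: {4,8}→1  {6,7}→1  {7,8}→2
  3 left: {3,4,8}→1  {4,7,8}→3  {5,6,7}→1  {6,7,8}→3
  4 left: {2,5,6,7}→1  {3,4,7,8}→4  {4,6,7,8}→6  {5,6,7,8}→4
  5 left: {1,2,5,6,7}→1  {2,5,6,7,8}→5  {3,4,6,7,8}→10  {4,5,6,7,8}→10
  6 left: {0,1,2,5,6,7}→1  {1,2,5,6,7,8}→6  {2,4,5,6,7,8}→15  {3,4,5,6,7,8}→20
  7 left: {0,1,2,5,6,7,8}→7  {1,2,4,5,6,7,8}→21  {2,3,4,5,6,7,8}→35
  placing 0:b first → 56 extensions
  placing 3:c first → 28 extensions
total linear extensions = 84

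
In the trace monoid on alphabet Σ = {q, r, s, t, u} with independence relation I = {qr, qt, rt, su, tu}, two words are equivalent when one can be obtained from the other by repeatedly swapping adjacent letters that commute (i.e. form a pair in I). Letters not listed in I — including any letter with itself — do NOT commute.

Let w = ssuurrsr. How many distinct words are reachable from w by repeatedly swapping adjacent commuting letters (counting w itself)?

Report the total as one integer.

drop 0:s onto floor
drop 1:s onto {0:s}
drop 2:u onto floor
drop 3:u onto {2:u}
drop 4:r onto {1:s, 3:u}
drop 5:r onto {4:r}
drop 6:s onto {5:r}
drop 7:r onto {6:s}
ground layer = {0:s, 2:u}
drop-orders for the pieces not yet dropped (sum over which currently-grounded one goes next):
  1 to go: {7} 1
  2 to go: {6,7} 1
  3 to go: {5,6,7} 1
  4 to go: {4,5,6,7} 1
  5 to go: {1,4,5,6,7} 1  {3,4,5,6,7} 1
  6 to go: {0,1,4,5,6,7} 1  {1,3,4,5,6,7} 2  {2,3,4,5,6,7} 1
  if 0:s drops first: 3 orders
  if 2:u drops first: 3 orders
heap linearizations: 6

6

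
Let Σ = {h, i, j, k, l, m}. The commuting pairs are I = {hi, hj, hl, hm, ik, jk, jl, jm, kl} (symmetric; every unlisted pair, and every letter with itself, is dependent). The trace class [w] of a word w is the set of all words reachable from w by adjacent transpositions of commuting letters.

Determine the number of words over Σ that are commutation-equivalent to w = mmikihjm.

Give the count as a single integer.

0(m) covers ∅
1(m) covers 0:m
2(i) covers 1:m
3(k) covers 1:m
4(i) covers 2:i
5(h) covers 3:k
6(j) covers 4:i
7(m) covers 3:k, 4:i
floor of heap: 0:m
completions by unplaced set U, small U first (add the entries for U minus each lowest piece of U):
  |U|=1: {5}:1  {6}:1  {7}:1
  |U|=2: {5,6}:2  {5,7}:2  {6,7}:2
  |U|=3: {3,5,7}:2  {4,6,7}:2  {5,6,7}:6
  |U|=4: {2,4,6,7}:2  {3,5,6,7}:8  {4,5,6,7}:8
  |U|=5: {2,4,5,6,7}:10  {3,4,5,6,7}:16
  |U|=6: {2,3,4,5,6,7}:26
  start at 0(m): 26

26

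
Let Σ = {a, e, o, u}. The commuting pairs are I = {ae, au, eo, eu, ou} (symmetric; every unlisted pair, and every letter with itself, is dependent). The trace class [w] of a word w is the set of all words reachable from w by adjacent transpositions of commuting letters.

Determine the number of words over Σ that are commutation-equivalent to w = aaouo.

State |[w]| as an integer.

5

#0=a has no predecessor
#1=a depends on [0:a]
#2=o depends on [1:a]
#3=u has no predecessor
#4=o depends on [2:o]
sources: [0:a, 3:u]
N(rest) = Σ N(rest − s) over sources s of rest; N(one piece) = 1:
  size 1 → [3]=1  [4]=1
  size 2 → [2,4]=1  [3,4]=2
  size 3 → [1,2,4]=1  [2,3,4]=3
  first=0(a) contributes 4
  first=3(u) contributes 1
|[w]| = 5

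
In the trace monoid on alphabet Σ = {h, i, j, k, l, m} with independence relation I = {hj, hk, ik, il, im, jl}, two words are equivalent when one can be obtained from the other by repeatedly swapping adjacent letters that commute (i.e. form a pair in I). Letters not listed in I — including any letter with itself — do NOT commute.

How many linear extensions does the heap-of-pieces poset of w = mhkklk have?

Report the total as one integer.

3

piece 0:m — minimal
piece 1:h rests on {0:m}
piece 2:k rests on {0:m}
piece 3:k rests on {2:k}
piece 4:l rests on {1:h, 3:k}
piece 5:k rests on {4:l}
minimal pieces: {0:m}
ways to finish when only these pieces remain (= sum over removing one remaining piece with nothing left below it):
  1 left: {5}→1
  2 left: {4,5}→1
  3 left: {1,4,5}→1  {3,4,5}→1
  4 left: {1,3,4,5}→2  {2,3,4,5}→1
  placing 0:m first → 3 extensions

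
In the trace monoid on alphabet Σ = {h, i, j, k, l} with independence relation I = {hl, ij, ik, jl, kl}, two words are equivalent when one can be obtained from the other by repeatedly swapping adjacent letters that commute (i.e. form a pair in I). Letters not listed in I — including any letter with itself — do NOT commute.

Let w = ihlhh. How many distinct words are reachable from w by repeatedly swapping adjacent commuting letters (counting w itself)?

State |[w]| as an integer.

4

#0=i has no predecessor
#1=h depends on [0:i]
#2=l depends on [0:i]
#3=h depends on [1:h]
#4=h depends on [3:h]
sources: [0:i]
N(rest) = Σ N(rest − s) over sources s of rest; N(one piece) = 1:
  size 1 → [2]=1  [4]=1
  size 2 → [2,4]=2  [3,4]=1
  size 3 → [1,3,4]=1  [2,3,4]=3
  first=0(i) contributes 4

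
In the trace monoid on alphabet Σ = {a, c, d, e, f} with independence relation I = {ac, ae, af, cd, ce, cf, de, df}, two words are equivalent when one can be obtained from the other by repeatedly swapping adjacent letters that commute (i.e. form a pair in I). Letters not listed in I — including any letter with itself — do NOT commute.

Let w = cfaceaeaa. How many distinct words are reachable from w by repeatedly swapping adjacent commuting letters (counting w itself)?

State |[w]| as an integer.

1260

0(c) covers ∅
1(f) covers ∅
2(a) covers ∅
3(c) covers 0:c
4(e) covers 1:f
5(a) covers 2:a
6(e) covers 4:e
7(a) covers 5:a
8(a) covers 7:a
floor of heap: 0:c, 1:f, 2:a
completions by unplaced set U, small U first (add the entries for U minus each lowest piece of U):
  |U|=1: {3}:1  {6}:1  {8}:1
  |U|=2: {0,3}:1  {3,6}:2  {3,8}:2  {4,6}:1  {6,8}:2  {7,8}:1
  |U|=3: {0,3,6}:3  {0,3,8}:3  {1,4,6}:1  {3,4,6}:3  {3,6,8}:6  {3,7,8}:3  {4,6,8}:3  {5,7,8}:1  {6,7,8}:3
  |U|=4: {0,3,4,6}:6  {0,3,6,8}:12  {0,3,7,8}:6  {1,3,4,6}:4  {1,4,6,8}:4  {2,5,7,8}:1  {3,4,6,8}:12  {3,5,7,8}:4  {3,6,7,8}:12  {4,6,7,8}:6  {5,6,7,8}:4
  |U|=5: {0,1,3,4,6}:10  {0,3,4,6,8}:30  {0,3,5,7,8}:10  {0,3,6,7,8}:30  {1,3,4,6,8}:20  {1,4,6,7,8}:10  {2,3,5,7,8}:5  {2,5,6,7,8}:5  {3,4,6,7,8}:30  {3,5,6,7,8}:20  {4,5,6,7,8}:10
  |U|=6: {0,1,3,4,6,8}:60  {0,2,3,5,7,8}:15  {0,3,4,6,7,8}:90  {0,3,5,6,7,8}:60  {1,3,4,6,7,8}:60  {1,4,5,6,7,8}:20  {2,3,5,6,7,8}:30  {2,4,5,6,7,8}:15  {3,4,5,6,7,8}:60
  |U|=7: {0,1,3,4,6,7,8}:210  {0,2,3,5,6,7,8}:105  {0,3,4,5,6,7,8}:210  {1,2,4,5,6,7,8}:35  {1,3,4,5,6,7,8}:140  {2,3,4,5,6,7,8}:105
  start at 0(c): 280
  start at 1(f): 420
  start at 2(a): 560
sum over floor = 1260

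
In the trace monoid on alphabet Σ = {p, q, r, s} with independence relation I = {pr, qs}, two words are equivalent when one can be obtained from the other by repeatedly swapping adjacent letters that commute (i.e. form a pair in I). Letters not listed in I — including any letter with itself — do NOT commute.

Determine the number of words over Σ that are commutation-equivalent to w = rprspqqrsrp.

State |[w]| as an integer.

drop 0:r onto floor
drop 1:p onto floor
drop 2:r onto {0:r}
drop 3:s onto {1:p, 2:r}
drop 4:p onto {3:s}
drop 5:q onto {4:p}
drop 6:q onto {5:q}
drop 7:r onto {6:q}
drop 8:s onto {7:r}
drop 9:r onto {8:s}
drop 10:p onto {8:s}
ground layer = {0:r, 1:p}
drop-orders for the pieces not yet dropped (sum over which currently-grounded one goes next):
  1 to go: {9} 1  {10} 1
  2 to go: {9,10} 2
  3 to go: {8,9,10} 2
  4 to go: {7,8,9,10} 2
  5 to go: {6,7,8,9,10} 2
  6 to go: {5,6,7,8,9,10} 2
  7 to go: {4,5,6,7,8,9,10} 2
  8 to go: {3,4,5,6,7,8,9,10} 2
  9 to go: {1,3,4,5,6,7,8,9,10} 2  {2,3,4,5,6,7,8,9,10} 2
  if 0:r drops first: 4 orders
  if 1:p drops first: 2 orders
heap linearizations: 6

6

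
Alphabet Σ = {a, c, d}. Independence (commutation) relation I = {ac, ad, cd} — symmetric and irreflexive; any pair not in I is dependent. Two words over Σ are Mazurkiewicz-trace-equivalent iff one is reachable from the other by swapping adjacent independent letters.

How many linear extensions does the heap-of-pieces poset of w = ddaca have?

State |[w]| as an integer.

#0=d has no predecessor
#1=d depends on [0:d]
#2=a has no predecessor
#3=c has no predecessor
#4=a depends on [2:a]
sources: [0:d, 2:a, 3:c]
N(rest) = Σ N(rest − s) over sources s of rest; N(one piece) = 1:
  size 1 → [1]=1  [3]=1  [4]=1
  size 2 → [0,1]=1  [1,3]=2  [1,4]=2  [2,4]=1  [3,4]=2
  size 3 → [0,1,3]=3  [0,1,4]=3  [1,2,4]=3  [1,3,4]=6  [2,3,4]=3
  first=0(d) contributes 12
  first=2(a) contributes 12
  first=3(c) contributes 6
|[w]| = 30

30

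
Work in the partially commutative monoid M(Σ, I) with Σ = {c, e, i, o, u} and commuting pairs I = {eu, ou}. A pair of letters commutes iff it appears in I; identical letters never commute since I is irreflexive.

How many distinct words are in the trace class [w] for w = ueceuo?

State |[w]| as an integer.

#0=u has no predecessor
#1=e has no predecessor
#2=c depends on [0:u, 1:e]
#3=e depends on [2:c]
#4=u depends on [2:c]
#5=o depends on [3:e]
sources: [0:u, 1:e]
N(rest) = Σ N(rest − s) over sources s of rest; N(one piece) = 1:
  size 1 → [4]=1  [5]=1
  size 2 → [3,5]=1  [4,5]=2
  size 3 → [3,4,5]=3
  size 4 → [2,3,4,5]=3
  first=0(u) contributes 3
  first=1(e) contributes 3
|[w]| = 6

6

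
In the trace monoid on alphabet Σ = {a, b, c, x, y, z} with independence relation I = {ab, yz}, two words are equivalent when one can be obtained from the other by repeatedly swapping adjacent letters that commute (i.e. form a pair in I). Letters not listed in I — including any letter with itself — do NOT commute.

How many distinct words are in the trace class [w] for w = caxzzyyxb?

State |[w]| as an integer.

6

drop 0:c onto floor
drop 1:a onto {0:c}
drop 2:x onto {1:a}
drop 3:z onto {2:x}
drop 4:z onto {3:z}
drop 5:y onto {2:x}
drop 6:y onto {5:y}
drop 7:x onto {4:z, 6:y}
drop 8:b onto {7:x}
ground layer = {0:c}
drop-orders for the pieces not yet dropped (sum over which currently-grounded one goes next):
  1 to go: {8} 1
  2 to go: {7,8} 1
  3 to go: {4,7,8} 1  {6,7,8} 1
  4 to go: {3,4,7,8} 1  {4,6,7,8} 2  {5,6,7,8} 1
  5 to go: {3,4,6,7,8} 3  {4,5,6,7,8} 3
  6 to go: {3,4,5,6,7,8} 6
  7 to go: {2,3,4,5,6,7,8} 6
  if 0:c drops first: 6 orders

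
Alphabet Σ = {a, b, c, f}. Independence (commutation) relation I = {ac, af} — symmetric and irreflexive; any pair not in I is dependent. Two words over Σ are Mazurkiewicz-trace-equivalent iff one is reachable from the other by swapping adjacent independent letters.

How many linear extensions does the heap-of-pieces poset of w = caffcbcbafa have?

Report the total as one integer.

drop 0:c onto floor
drop 1:a onto floor
drop 2:f onto {0:c}
drop 3:f onto {2:f}
drop 4:c onto {3:f}
drop 5:b onto {1:a, 4:c}
drop 6:c onto {5:b}
drop 7:b onto {6:c}
drop 8:a onto {7:b}
drop 9:f onto {7:b}
drop 10:a onto {8:a}
ground layer = {0:c, 1:a}
drop-orders for the pieces not yet dropped (sum over which currently-grounded one goes next):
  1 to go: {9} 1  {10} 1
  2 to go: {8,10} 1  {9,10} 2
  3 to go: {8,9,10} 3
  4 to go: {7,8,9,10} 3
  5 to go: {6,7,8,9,10} 3
  6 to go: {5,6,7,8,9,10} 3
  7 to go: {1,5,6,7,8,9,10} 3  {4,5,6,7,8,9,10} 3
  8 to go: {1,4,5,6,7,8,9,10} 6  {3,4,5,6,7,8,9,10} 3
  9 to go: {1,3,4,5,6,7,8,9,10} 9  {2,3,4,5,6,7,8,9,10} 3
  if 0:c drops first: 12 orders
  if 1:a drops first: 3 orders
heap linearizations: 15

15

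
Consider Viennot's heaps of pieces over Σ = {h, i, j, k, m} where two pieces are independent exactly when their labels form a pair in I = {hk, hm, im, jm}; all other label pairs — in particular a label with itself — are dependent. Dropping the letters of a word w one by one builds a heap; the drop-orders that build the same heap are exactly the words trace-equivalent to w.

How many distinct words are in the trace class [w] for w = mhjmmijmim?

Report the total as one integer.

#0=m has no predecessor
#1=h has no predecessor
#2=j depends on [1:h]
#3=m depends on [0:m]
#4=m depends on [3:m]
#5=i depends on [2:j]
#6=j depends on [5:i]
#7=m depends on [4:m]
#8=i depends on [6:j]
#9=m depends on [7:m]
sources: [0:m, 1:h]
N(rest) = Σ N(rest − s) over sources s of rest; N(one piece) = 1:
  size 1 → [8]=1  [9]=1
  size 2 → [6,8]=1  [7,9]=1  [8,9]=2
  size 3 → [4,7,9]=1  [5,6,8]=1  [6,8,9]=3  [7,8,9]=3
  size 4 → [2,5,6,8]=1  [3,4,7,9]=1  [4,7,8,9]=4  [5,6,8,9]=4  [6,7,8,9]=6
  size 5 → [0,3,4,7,9]=1  [1,2,5,6,8]=1  [2,5,6,8,9]=5  [3,4,7,8,9]=5  [4,6,7,8,9]=10  [5,6,7,8,9]=10
  size 6 → [0,3,4,7,8,9]=6  [1,2,5,6,8,9]=6  [2,5,6,7,8,9]=15  [3,4,6,7,8,9]=15  [4,5,6,7,8,9]=20
  size 7 → [0,3,4,6,7,8,9]=21  [1,2,5,6,7,8,9]=21  [2,4,5,6,7,8,9]=35  [3,4,5,6,7,8,9]=35
  size 8 → [0,3,4,5,6,7,8,9]=56  [1,2,4,5,6,7,8,9]=56  [2,3,4,5,6,7,8,9]=70
  first=0(m) contributes 126
  first=1(h) contributes 126
|[w]| = 252

252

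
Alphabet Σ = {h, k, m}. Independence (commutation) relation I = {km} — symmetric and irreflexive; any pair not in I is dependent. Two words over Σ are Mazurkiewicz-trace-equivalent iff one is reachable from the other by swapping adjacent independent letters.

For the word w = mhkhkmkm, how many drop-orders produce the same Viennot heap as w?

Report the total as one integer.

#0=m has no predecessor
#1=h depends on [0:m]
#2=k depends on [1:h]
#3=h depends on [2:k]
#4=k depends on [3:h]
#5=m depends on [3:h]
#6=k depends on [4:k]
#7=m depends on [5:m]
sources: [0:m]
N(rest) = Σ N(rest − s) over sources s of rest; N(one piece) = 1:
  size 1 → [6]=1  [7]=1
  size 2 → [4,6]=1  [5,7]=1  [6,7]=2
  size 3 → [4,6,7]=3  [5,6,7]=3
  size 4 → [4,5,6,7]=6
  size 5 → [3,4,5,6,7]=6
  size 6 → [2,3,4,5,6,7]=6
  first=0(m) contributes 6

6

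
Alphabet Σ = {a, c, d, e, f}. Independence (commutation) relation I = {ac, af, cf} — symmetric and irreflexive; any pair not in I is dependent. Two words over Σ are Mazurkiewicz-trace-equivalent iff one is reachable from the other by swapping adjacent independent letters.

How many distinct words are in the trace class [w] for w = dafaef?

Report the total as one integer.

3

0(d) covers ∅
1(a) covers 0:d
2(f) covers 0:d
3(a) covers 1:a
4(e) covers 2:f, 3:a
5(f) covers 4:e
floor of heap: 0:d
completions by unplaced set U, small U first (add the entries for U minus each lowest piece of U):
  |U|=1: {5}:1
  |U|=2: {4,5}:1
  |U|=3: {2,4,5}:1  {3,4,5}:1
  |U|=4: {1,3,4,5}:1  {2,3,4,5}:2
  start at 0(d): 3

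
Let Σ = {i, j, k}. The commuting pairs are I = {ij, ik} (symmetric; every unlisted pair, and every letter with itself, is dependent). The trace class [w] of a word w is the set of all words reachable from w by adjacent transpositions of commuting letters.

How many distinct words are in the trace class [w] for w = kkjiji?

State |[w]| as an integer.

15

#0=k has no predecessor
#1=k depends on [0:k]
#2=j depends on [1:k]
#3=i has no predecessor
#4=j depends on [2:j]
#5=i depends on [3:i]
sources: [0:k, 3:i]
N(rest) = Σ N(rest − s) over sources s of rest; N(one piece) = 1:
  size 1 → [4]=1  [5]=1
  size 2 → [2,4]=1  [3,5]=1  [4,5]=2
  size 3 → [1,2,4]=1  [2,4,5]=3  [3,4,5]=3
  size 4 → [0,1,2,4]=1  [1,2,4,5]=4  [2,3,4,5]=6
  first=0(k) contributes 10
  first=3(i) contributes 5
|[w]| = 15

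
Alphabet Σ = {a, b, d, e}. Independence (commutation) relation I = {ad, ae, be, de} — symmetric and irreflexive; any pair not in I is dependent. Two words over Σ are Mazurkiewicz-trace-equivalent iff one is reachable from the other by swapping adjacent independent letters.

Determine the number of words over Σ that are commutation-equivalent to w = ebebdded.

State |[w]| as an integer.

56

#0=e has no predecessor
#1=b has no predecessor
#2=e depends on [0:e]
#3=b depends on [1:b]
#4=d depends on [3:b]
#5=d depends on [4:d]
#6=e depends on [2:e]
#7=d depends on [5:d]
sources: [0:e, 1:b]
N(rest) = Σ N(rest − s) over sources s of rest; N(one piece) = 1:
  size 1 → [6]=1  [7]=1
  size 2 → [2,6]=1  [5,7]=1  [6,7]=2
  size 3 → [0,2,6]=1  [2,6,7]=3  [4,5,7]=1  [5,6,7]=3
  size 4 → [0,2,6,7]=4  [2,5,6,7]=6  [3,4,5,7]=1  [4,5,6,7]=4
  size 5 → [0,2,5,6,7]=10  [1,3,4,5,7]=1  [2,4,5,6,7]=10  [3,4,5,6,7]=5
  size 6 → [0,2,4,5,6,7]=20  [1,3,4,5,6,7]=6  [2,3,4,5,6,7]=15
  first=0(e) contributes 21
  first=1(b) contributes 35
|[w]| = 56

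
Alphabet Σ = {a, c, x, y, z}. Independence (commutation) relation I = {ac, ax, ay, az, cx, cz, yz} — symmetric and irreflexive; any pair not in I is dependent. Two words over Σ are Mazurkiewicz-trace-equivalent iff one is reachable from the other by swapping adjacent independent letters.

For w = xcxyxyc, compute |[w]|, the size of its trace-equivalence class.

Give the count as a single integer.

3

0(x) covers ∅
1(c) covers ∅
2(x) covers 0:x
3(y) covers 1:c, 2:x
4(x) covers 3:y
5(y) covers 4:x
6(c) covers 5:y
floor of heap: 0:x, 1:c
completions by unplaced set U, small U first (add the entries for U minus each lowest piece of U):
  |U|=1: {6}:1
  |U|=2: {5,6}:1
  |U|=3: {4,5,6}:1
  |U|=4: {3,4,5,6}:1
  |U|=5: {1,3,4,5,6}:1  {2,3,4,5,6}:1
  start at 0(x): 2
  start at 1(c): 1
sum over floor = 3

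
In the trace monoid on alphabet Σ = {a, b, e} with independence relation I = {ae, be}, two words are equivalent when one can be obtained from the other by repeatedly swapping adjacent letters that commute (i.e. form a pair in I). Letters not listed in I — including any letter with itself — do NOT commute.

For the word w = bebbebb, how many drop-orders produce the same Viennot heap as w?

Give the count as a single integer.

#0=b has no predecessor
#1=e has no predecessor
#2=b depends on [0:b]
#3=b depends on [2:b]
#4=e depends on [1:e]
#5=b depends on [3:b]
#6=b depends on [5:b]
sources: [0:b, 1:e]
N(rest) = Σ N(rest − s) over sources s of rest; N(one piece) = 1:
  size 1 → [4]=1  [6]=1
  size 2 → [1,4]=1  [4,6]=2  [5,6]=1
  size 3 → [1,4,6]=3  [3,5,6]=1  [4,5,6]=3
  size 4 → [1,4,5,6]=6  [2,3,5,6]=1  [3,4,5,6]=4
  size 5 → [0,2,3,5,6]=1  [1,3,4,5,6]=10  [2,3,4,5,6]=5
  first=0(b) contributes 15
  first=1(e) contributes 6
|[w]| = 21

21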